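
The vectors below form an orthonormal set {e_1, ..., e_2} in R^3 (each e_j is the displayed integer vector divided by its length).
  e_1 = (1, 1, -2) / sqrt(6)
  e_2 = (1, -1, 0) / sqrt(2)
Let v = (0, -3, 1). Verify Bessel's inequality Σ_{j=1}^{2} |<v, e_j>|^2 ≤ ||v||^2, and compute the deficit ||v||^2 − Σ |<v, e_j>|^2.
Σ |<v, e_j>|^2 = 26/3; ||v||^2 = 10; deficit = 4/3

Write each e_j = u_j / sqrt(<u_j, u_j>) where u_j is the displayed integer vector. Then <v, e_j> = <v, u_j> / sqrt(<u_j, u_j>), so |<v, e_j>|^2 = <v, u_j>^2 / <u_j, u_j>.
Coefficients: <v, e_1> = -5/sqrt(6), <v, e_2> = 3/sqrt(2).
Square and sum: Σ |<v, e_j>|^2 = 26/3.
Compute ||v||^2 = v·v = 10.
Deficit = 10 − 26/3 = 4/3 ≥ 0, confirming Bessel's inequality. (The deficit equals ||v − Σ <v,e_j> e_j||^2, the squared distance from v to span{e_j}.)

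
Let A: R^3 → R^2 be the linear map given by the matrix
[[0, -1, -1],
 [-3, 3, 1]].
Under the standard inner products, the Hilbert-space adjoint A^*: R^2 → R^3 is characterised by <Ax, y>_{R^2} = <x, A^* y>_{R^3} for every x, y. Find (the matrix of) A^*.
A^* = A^T =
[[0, -3],
 [-1, 3],
 [-1, 1]]

For real matrices with standard dot products, the defining identity <Ax, y> = <x, A^* y> gives (Ax)^T y = x^T (A^*) y, i.e. x^T A^T y = x^T (A^*) y. Since this holds for all x, y, we must have A^* = A^T. Therefore
A^* =
[[0, -3],
 [-1, 3],
 [-1, 1]].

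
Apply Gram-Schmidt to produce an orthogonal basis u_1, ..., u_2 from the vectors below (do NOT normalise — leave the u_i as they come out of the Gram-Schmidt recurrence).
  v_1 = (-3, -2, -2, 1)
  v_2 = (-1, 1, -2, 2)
Orthogonal basis:
  u_1 = (-3, -2, -2, 1)
  u_2 = (1/6, 16/9, -11/9, 29/18)

Apply the Gram-Schmidt recurrence
  u_1 = v_1
  u_i = v_i − Σ_{j<i} ((v_i · u_j) / (u_j · u_j)) · u_j.

Step by step this gives:
  u_1 = (-3, -2, -2, 1)
  u_2 = (1/6, 16/9, -11/9, 29/18)

Orthogonality check:
  u_2 · u_1 = 0 (should be 0)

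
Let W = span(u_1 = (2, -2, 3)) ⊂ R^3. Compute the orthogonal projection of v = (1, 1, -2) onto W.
proj_W(v) = (-12/17, 12/17, -18/17)

Set up U = [u_1 | ... | u_1] ∈ R^(3×1). The projector onto W = col(U) is P = U (U^T U)^(-1) U^T.
Compute U^T U =
  [17],
and U^T v = (-6).
Solve U^T U · c = U^T v for the coefficients: c = (-6/17). The projection is proj_W(v) = U c.
Check: (v - proj_W(v)) · u_1 = 0  (should be 0).
Result: proj_W(v) = (-12/17, 12/17, -18/17).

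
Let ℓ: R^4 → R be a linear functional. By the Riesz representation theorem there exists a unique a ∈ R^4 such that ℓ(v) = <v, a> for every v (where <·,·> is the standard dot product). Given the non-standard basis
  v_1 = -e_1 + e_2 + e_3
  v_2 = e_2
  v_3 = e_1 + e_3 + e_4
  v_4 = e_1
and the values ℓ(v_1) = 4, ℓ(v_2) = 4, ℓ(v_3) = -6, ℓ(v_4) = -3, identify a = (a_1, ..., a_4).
a = (-3, 4, -3, 0)

Write a = (a_1, ..., a_4) in the standard basis. For each basis vector v_i, ℓ(v_i) = <v_i, a> is a linear equation in the a_j's. Collect the n equations into a matrix system V a = ℓ, where row i of V is v_i (expressed in the standard basis). Since V is invertible (lower-triangular with 1s on the diagonal, up to permutation), solve by back-substitution:
  V =
[[-1, 1, 1, 0],
 [0, 1, 0, 0],
 [1, 0, 1, 1],
 [1, 0, 0, 0]]
  V a = (4, 4, -6, -3)
Solving gives a = (-3, 4, -3, 0).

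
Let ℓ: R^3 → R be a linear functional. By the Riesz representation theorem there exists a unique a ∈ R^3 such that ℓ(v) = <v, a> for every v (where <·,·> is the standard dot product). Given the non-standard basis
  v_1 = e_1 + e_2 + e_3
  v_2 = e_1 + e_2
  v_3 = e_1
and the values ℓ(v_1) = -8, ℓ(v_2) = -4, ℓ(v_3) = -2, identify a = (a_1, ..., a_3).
a = (-2, -2, -4)

Write a = (a_1, ..., a_3) in the standard basis. For each basis vector v_i, ℓ(v_i) = <v_i, a> is a linear equation in the a_j's. Collect the n equations into a matrix system V a = ℓ, where row i of V is v_i (expressed in the standard basis). Since V is invertible (lower-triangular with 1s on the diagonal, up to permutation), solve by back-substitution:
  V =
[[1, 1, 1],
 [1, 1, 0],
 [1, 0, 0]]
  V a = (-8, -4, -2)
Solving gives a = (-2, -2, -4).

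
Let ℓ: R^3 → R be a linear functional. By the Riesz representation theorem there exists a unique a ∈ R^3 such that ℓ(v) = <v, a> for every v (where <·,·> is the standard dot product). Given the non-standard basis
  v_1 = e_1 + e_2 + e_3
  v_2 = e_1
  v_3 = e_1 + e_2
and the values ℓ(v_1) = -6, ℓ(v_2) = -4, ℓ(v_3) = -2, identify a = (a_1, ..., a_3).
a = (-4, 2, -4)

Write a = (a_1, ..., a_3) in the standard basis. For each basis vector v_i, ℓ(v_i) = <v_i, a> is a linear equation in the a_j's. Collect the n equations into a matrix system V a = ℓ, where row i of V is v_i (expressed in the standard basis). Since V is invertible (lower-triangular with 1s on the diagonal, up to permutation), solve by back-substitution:
  V =
[[1, 1, 1],
 [1, 0, 0],
 [1, 1, 0]]
  V a = (-6, -4, -2)
Solving gives a = (-4, 2, -4).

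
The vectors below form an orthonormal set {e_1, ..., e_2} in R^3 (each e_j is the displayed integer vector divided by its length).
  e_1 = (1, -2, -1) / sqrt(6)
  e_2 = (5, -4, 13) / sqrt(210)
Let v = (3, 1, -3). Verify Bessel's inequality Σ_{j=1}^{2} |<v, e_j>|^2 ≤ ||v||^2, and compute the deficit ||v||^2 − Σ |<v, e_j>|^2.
Σ |<v, e_j>|^2 = 32/5; ||v||^2 = 19; deficit = 63/5

Write each e_j = u_j / sqrt(<u_j, u_j>) where u_j is the displayed integer vector. Then <v, e_j> = <v, u_j> / sqrt(<u_j, u_j>), so |<v, e_j>|^2 = <v, u_j>^2 / <u_j, u_j>.
Coefficients: <v, e_1> = 4/sqrt(6), <v, e_2> = -28/sqrt(210).
Square and sum: Σ |<v, e_j>|^2 = 32/5.
Compute ||v||^2 = v·v = 19.
Deficit = 19 − 32/5 = 63/5 ≥ 0, confirming Bessel's inequality. (The deficit equals ||v − Σ <v,e_j> e_j||^2, the squared distance from v to span{e_j}.)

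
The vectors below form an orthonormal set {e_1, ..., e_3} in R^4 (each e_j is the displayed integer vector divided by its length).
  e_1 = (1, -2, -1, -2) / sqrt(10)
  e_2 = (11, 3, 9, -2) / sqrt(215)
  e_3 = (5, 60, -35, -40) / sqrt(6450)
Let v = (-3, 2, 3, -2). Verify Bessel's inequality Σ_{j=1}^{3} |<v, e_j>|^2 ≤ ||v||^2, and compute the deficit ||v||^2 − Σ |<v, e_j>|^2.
Σ |<v, e_j>|^2 = 14/3; ||v||^2 = 26; deficit = 64/3

Write each e_j = u_j / sqrt(<u_j, u_j>) where u_j is the displayed integer vector. Then <v, e_j> = <v, u_j> / sqrt(<u_j, u_j>), so |<v, e_j>|^2 = <v, u_j>^2 / <u_j, u_j>.
Coefficients: <v, e_1> = -6/sqrt(10), <v, e_2> = 4/sqrt(215), <v, e_3> = 80/sqrt(6450).
Square and sum: Σ |<v, e_j>|^2 = 14/3.
Compute ||v||^2 = v·v = 26.
Deficit = 26 − 14/3 = 64/3 ≥ 0, confirming Bessel's inequality. (The deficit equals ||v − Σ <v,e_j> e_j||^2, the squared distance from v to span{e_j}.)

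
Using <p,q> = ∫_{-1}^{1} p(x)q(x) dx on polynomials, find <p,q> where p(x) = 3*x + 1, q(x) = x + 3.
<p,q> = 8

Expand the product: p(x)·q(x) = 3*x^2 + 10*x + 3.
∫_{-1}^{1} of each monomial x^k gives [2/(k+1) if k even, 0 if k odd]. Integrating term-by-term (or equivalently evaluating the antiderivative F(x) = x^3 + 5*x^2 + 3*x at the endpoints):
  F(1) − F(−1) = 9 − (1) = 8.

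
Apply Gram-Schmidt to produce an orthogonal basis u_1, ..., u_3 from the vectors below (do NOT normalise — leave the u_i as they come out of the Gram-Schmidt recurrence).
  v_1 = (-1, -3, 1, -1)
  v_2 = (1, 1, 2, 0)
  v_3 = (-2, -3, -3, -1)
Orthogonal basis:
  u_1 = (-1, -3, 1, -1)
  u_2 = (5/6, 1/2, 13/6, -1/6)
  u_3 = (5/34, 3/34, -2/17, -9/17)

Apply the Gram-Schmidt recurrence
  u_1 = v_1
  u_i = v_i − Σ_{j<i} ((v_i · u_j) / (u_j · u_j)) · u_j.

Step by step this gives:
  u_1 = (-1, -3, 1, -1)
  u_2 = (5/6, 1/2, 13/6, -1/6)
  u_3 = (5/34, 3/34, -2/17, -9/17)

Orthogonality check:
  u_2 · u_1 = 0 (should be 0)
  u_3 · u_1 = 0 (should be 0)
  u_3 · u_2 = 0 (should be 0)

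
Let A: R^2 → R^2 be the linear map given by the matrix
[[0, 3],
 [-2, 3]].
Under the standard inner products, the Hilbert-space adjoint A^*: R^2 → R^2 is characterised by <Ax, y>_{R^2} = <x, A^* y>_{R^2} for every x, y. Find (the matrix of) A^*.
A^* = A^T =
[[0, -2],
 [3, 3]]

For real matrices with standard dot products, the defining identity <Ax, y> = <x, A^* y> gives (Ax)^T y = x^T (A^*) y, i.e. x^T A^T y = x^T (A^*) y. Since this holds for all x, y, we must have A^* = A^T. Therefore
A^* =
[[0, -2],
 [3, 3]].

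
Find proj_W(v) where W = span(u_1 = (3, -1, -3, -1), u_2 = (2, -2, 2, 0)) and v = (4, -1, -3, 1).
proj_W(v) = (202/59, -80/59, -164/59, -61/59)

Set up U = [u_1 | ... | u_2] ∈ R^(4×2). The projector onto W = col(U) is P = U (U^T U)^(-1) U^T.
Compute U^T U =
  [20, 2]
  [2, 12],
and U^T v = (21, 4).
Solve U^T U · c = U^T v for the coefficients: c = (61/59, 19/118). The projection is proj_W(v) = U c.
Check: (v - proj_W(v)) · u_1 = 0  (should be 0).
Check: (v - proj_W(v)) · u_2 = 0  (should be 0).
Result: proj_W(v) = (202/59, -80/59, -164/59, -61/59).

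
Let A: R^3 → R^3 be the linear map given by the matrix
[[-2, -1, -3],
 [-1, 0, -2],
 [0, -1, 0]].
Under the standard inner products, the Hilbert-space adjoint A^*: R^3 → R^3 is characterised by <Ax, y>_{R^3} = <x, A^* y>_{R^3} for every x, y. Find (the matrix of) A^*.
A^* = A^T =
[[-2, -1, 0],
 [-1, 0, -1],
 [-3, -2, 0]]

For real matrices with standard dot products, the defining identity <Ax, y> = <x, A^* y> gives (Ax)^T y = x^T (A^*) y, i.e. x^T A^T y = x^T (A^*) y. Since this holds for all x, y, we must have A^* = A^T. Therefore
A^* =
[[-2, -1, 0],
 [-1, 0, -1],
 [-3, -2, 0]].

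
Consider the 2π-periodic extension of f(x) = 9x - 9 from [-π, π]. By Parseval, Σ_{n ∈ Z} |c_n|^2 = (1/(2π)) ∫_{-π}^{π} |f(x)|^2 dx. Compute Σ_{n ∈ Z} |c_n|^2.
Σ |c_n|^2 = 27π^2 + 81

Expand and integrate term by term over [-π, π]:
  ∫ (9x)^2 dx = 81·(2π^3/3); ∫ 2·9·(-9)·x dx = 0 (odd integrand); ∫ (-9)^2 dx = 81·2π.
So (1/(2π)) ∫_{-π}^{π} (9x - 9)^2 dx = 81π^2/3 + 81 = 27π^2 + 81.
Parseval ⇒ Σ |c_n|^2 = 27π^2 + 81.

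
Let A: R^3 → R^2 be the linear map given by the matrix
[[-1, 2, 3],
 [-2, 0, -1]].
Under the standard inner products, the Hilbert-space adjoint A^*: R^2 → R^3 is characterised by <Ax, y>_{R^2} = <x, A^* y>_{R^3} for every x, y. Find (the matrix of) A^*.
A^* = A^T =
[[-1, -2],
 [2, 0],
 [3, -1]]

For real matrices with standard dot products, the defining identity <Ax, y> = <x, A^* y> gives (Ax)^T y = x^T (A^*) y, i.e. x^T A^T y = x^T (A^*) y. Since this holds for all x, y, we must have A^* = A^T. Therefore
A^* =
[[-1, -2],
 [2, 0],
 [3, -1]].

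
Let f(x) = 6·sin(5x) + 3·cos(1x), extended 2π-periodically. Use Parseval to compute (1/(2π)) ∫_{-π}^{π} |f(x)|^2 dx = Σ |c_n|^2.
Σ |c_n|^2 = 45/2

Expand |f|^2 and use orthogonality of {sin(nx), cos(mx)} on [-π, π]:
  ∫_{-π}^{π} sin(nx)^2 dx = π, ∫ cos(mx)^2 dx = π, and cross terms integrate to 0.
So ∫_{-π}^{π} f(x)^2 dx = 6^2 · π + 3^2 · π = (36 + 9)π.
Divide by 2π: (36 + 9)/2 = 45/2.
By Parseval, this equals Σ |c_n|^2.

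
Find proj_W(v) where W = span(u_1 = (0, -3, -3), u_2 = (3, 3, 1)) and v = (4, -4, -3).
proj_W(v) = (3, -5/2, -9/2)

Set up U = [u_1 | ... | u_2] ∈ R^(3×2). The projector onto W = col(U) is P = U (U^T U)^(-1) U^T.
Compute U^T U =
  [18, -12]
  [-12, 19],
and U^T v = (21, -3).
Solve U^T U · c = U^T v for the coefficients: c = (11/6, 1). The projection is proj_W(v) = U c.
Check: (v - proj_W(v)) · u_1 = 0  (should be 0).
Check: (v - proj_W(v)) · u_2 = 0  (should be 0).
Result: proj_W(v) = (3, -5/2, -9/2).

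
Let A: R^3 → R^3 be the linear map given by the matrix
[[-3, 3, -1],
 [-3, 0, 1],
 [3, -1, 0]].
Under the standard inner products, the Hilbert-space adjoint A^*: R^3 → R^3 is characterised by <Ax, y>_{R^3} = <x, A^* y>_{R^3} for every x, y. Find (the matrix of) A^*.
A^* = A^T =
[[-3, -3, 3],
 [3, 0, -1],
 [-1, 1, 0]]

For real matrices with standard dot products, the defining identity <Ax, y> = <x, A^* y> gives (Ax)^T y = x^T (A^*) y, i.e. x^T A^T y = x^T (A^*) y. Since this holds for all x, y, we must have A^* = A^T. Therefore
A^* =
[[-3, -3, 3],
 [3, 0, -1],
 [-1, 1, 0]].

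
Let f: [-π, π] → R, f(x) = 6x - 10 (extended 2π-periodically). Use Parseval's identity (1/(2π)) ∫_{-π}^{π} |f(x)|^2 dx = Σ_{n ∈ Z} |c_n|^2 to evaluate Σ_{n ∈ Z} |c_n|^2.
Σ |c_n|^2 = 12π^2 + 100

Expand and integrate term by term over [-π, π]:
  ∫ (6x)^2 dx = 36·(2π^3/3); ∫ 2·6·(-10)·x dx = 0 (odd integrand); ∫ (-10)^2 dx = 100·2π.
So (1/(2π)) ∫_{-π}^{π} (6x - 10)^2 dx = 36π^2/3 + 100 = 12π^2 + 100.
Parseval ⇒ Σ |c_n|^2 = 12π^2 + 100.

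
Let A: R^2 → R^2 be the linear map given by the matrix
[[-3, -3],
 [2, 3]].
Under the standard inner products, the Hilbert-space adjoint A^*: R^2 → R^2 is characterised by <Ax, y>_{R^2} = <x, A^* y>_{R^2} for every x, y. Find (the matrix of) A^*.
A^* = A^T =
[[-3, 2],
 [-3, 3]]

For real matrices with standard dot products, the defining identity <Ax, y> = <x, A^* y> gives (Ax)^T y = x^T (A^*) y, i.e. x^T A^T y = x^T (A^*) y. Since this holds for all x, y, we must have A^* = A^T. Therefore
A^* =
[[-3, 2],
 [-3, 3]].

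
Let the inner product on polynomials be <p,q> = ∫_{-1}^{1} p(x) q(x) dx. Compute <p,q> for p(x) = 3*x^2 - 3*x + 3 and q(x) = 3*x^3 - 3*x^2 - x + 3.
<p,q> = 64/5

Expand the product: p(x)·q(x) = 9*x^5 - 18*x^4 + 15*x^3 + 3*x^2 - 12*x + 9.
∫_{-1}^{1} of each monomial x^k gives [2/(k+1) if k even, 0 if k odd]. Integrating term-by-term (or equivalently evaluating the antiderivative F(x) = 3*x^6/2 - 18*x^5/5 + 15*x^4/4 + x^3 - 6*x^2 + 9*x at the endpoints):
  F(1) − F(−1) = 113/20 − (-143/20) = 64/5.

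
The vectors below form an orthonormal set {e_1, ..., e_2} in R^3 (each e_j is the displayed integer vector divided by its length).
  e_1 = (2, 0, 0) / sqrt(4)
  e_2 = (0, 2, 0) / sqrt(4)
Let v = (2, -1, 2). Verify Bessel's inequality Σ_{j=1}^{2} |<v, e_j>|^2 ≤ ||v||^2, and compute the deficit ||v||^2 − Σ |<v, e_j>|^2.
Σ |<v, e_j>|^2 = 5; ||v||^2 = 9; deficit = 4

Write each e_j = u_j / sqrt(<u_j, u_j>) where u_j is the displayed integer vector. Then <v, e_j> = <v, u_j> / sqrt(<u_j, u_j>), so |<v, e_j>|^2 = <v, u_j>^2 / <u_j, u_j>.
Coefficients: <v, e_1> = 4/sqrt(4), <v, e_2> = -2/sqrt(4).
Square and sum: Σ |<v, e_j>|^2 = 5.
Compute ||v||^2 = v·v = 9.
Deficit = 9 − 5 = 4 ≥ 0, confirming Bessel's inequality. (The deficit equals ||v − Σ <v,e_j> e_j||^2, the squared distance from v to span{e_j}.)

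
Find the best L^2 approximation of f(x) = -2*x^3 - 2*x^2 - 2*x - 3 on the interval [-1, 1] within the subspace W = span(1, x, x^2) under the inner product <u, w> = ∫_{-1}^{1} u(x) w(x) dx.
g(x) = -2*x^2 - 16*x/5 - 3

The best approximation g ∈ W is the orthogonal projection of f onto W. Writing g = a_0 + a_1 x + a_2 x^2, the coefficients solve the normal equations G · a = b where
  G_{ij} = <φ_i, φ_j> and b_i = <f, φ_i>, with φ_0 = 1, φ_1 = x, φ_2 = x^2.
G =
  [2, 0, 2/3]
  [0, 2/3, 0]
  [2/3, 0, 2/5],
b = (-22/3, -32/15, -14/5).
Solving gives a_0 = -3, a_1 = -16/5, a_2 = -2, so
  g(x) = -2*x^2 - 16*x/5 - 3.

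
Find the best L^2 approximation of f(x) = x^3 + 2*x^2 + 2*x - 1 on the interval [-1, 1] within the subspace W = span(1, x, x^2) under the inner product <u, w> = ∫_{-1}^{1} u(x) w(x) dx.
g(x) = 2*x^2 + 13*x/5 - 1

The best approximation g ∈ W is the orthogonal projection of f onto W. Writing g = a_0 + a_1 x + a_2 x^2, the coefficients solve the normal equations G · a = b where
  G_{ij} = <φ_i, φ_j> and b_i = <f, φ_i>, with φ_0 = 1, φ_1 = x, φ_2 = x^2.
G =
  [2, 0, 2/3]
  [0, 2/3, 0]
  [2/3, 0, 2/5],
b = (-2/3, 26/15, 2/15).
Solving gives a_0 = -1, a_1 = 13/5, a_2 = 2, so
  g(x) = 2*x^2 + 13*x/5 - 1.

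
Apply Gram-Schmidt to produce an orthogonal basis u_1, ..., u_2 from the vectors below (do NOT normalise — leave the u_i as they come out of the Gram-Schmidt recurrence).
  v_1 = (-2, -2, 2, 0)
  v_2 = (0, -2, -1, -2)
Orthogonal basis:
  u_1 = (-2, -2, 2, 0)
  u_2 = (1/3, -5/3, -4/3, -2)

Apply the Gram-Schmidt recurrence
  u_1 = v_1
  u_i = v_i − Σ_{j<i} ((v_i · u_j) / (u_j · u_j)) · u_j.

Step by step this gives:
  u_1 = (-2, -2, 2, 0)
  u_2 = (1/3, -5/3, -4/3, -2)

Orthogonality check:
  u_2 · u_1 = 0 (should be 0)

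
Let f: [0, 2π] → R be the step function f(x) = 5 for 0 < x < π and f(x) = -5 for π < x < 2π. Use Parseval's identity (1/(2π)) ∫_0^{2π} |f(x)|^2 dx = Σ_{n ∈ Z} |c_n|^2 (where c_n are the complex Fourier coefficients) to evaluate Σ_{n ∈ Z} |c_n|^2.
Σ |c_n|^2 = 25

Parseval equates the L^2 energy of f (normalised by 1/(2π)) with the ℓ^2 sum of its Fourier coefficients: (1/(2π)) ∫_0^{2π} |f|^2 = Σ |c_n|^2.
Compute the left side: (1/(2π)) [∫_0^π 5^2 dx + ∫_π^{2π} (-5)^2 dx] = (1/(2π)) · (25π + 25π) = (25 + 25)/2 = 25.
So Σ_{n ∈ Z} |c_n|^2 = 25.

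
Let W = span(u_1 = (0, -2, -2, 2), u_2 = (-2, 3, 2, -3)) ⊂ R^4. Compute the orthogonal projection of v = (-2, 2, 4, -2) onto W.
proj_W(v) = (-8/7, 20/7, 16/7, -20/7)

Set up U = [u_1 | ... | u_2] ∈ R^(4×2). The projector onto W = col(U) is P = U (U^T U)^(-1) U^T.
Compute U^T U =
  [12, -16]
  [-16, 26],
and U^T v = (-16, 24).
Solve U^T U · c = U^T v for the coefficients: c = (-4/7, 4/7). The projection is proj_W(v) = U c.
Check: (v - proj_W(v)) · u_1 = 0  (should be 0).
Check: (v - proj_W(v)) · u_2 = 0  (should be 0).
Result: proj_W(v) = (-8/7, 20/7, 16/7, -20/7).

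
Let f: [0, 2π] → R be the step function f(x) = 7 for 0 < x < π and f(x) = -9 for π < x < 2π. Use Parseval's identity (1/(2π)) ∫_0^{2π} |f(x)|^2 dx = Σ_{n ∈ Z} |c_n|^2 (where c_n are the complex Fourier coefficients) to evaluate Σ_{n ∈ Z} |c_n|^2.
Σ |c_n|^2 = 65

Parseval equates the L^2 energy of f (normalised by 1/(2π)) with the ℓ^2 sum of its Fourier coefficients: (1/(2π)) ∫_0^{2π} |f|^2 = Σ |c_n|^2.
Compute the left side: (1/(2π)) [∫_0^π 7^2 dx + ∫_π^{2π} (-9)^2 dx] = (1/(2π)) · (49π + 81π) = (49 + 81)/2 = 65.
So Σ_{n ∈ Z} |c_n|^2 = 65.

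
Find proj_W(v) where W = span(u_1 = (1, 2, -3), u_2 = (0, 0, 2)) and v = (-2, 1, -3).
proj_W(v) = (0, 0, -3)

Set up U = [u_1 | ... | u_2] ∈ R^(3×2). The projector onto W = col(U) is P = U (U^T U)^(-1) U^T.
Compute U^T U =
  [14, -6]
  [-6, 4],
and U^T v = (9, -6).
Solve U^T U · c = U^T v for the coefficients: c = (0, -3/2). The projection is proj_W(v) = U c.
Check: (v - proj_W(v)) · u_1 = 0  (should be 0).
Check: (v - proj_W(v)) · u_2 = 0  (should be 0).
Result: proj_W(v) = (0, 0, -3).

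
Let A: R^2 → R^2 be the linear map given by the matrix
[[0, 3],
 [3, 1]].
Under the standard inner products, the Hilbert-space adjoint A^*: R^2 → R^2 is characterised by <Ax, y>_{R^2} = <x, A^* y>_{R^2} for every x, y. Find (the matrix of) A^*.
A^* = A^T =
[[0, 3],
 [3, 1]]

For real matrices with standard dot products, the defining identity <Ax, y> = <x, A^* y> gives (Ax)^T y = x^T (A^*) y, i.e. x^T A^T y = x^T (A^*) y. Since this holds for all x, y, we must have A^* = A^T. Therefore
A^* =
[[0, 3],
 [3, 1]].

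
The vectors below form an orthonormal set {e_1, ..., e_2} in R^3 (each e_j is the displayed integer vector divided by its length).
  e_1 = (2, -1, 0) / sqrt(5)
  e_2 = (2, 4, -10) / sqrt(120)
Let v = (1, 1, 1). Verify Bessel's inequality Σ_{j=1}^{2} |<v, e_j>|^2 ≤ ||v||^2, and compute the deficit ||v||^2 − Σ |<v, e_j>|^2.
Σ |<v, e_j>|^2 = 1/3; ||v||^2 = 3; deficit = 8/3

Write each e_j = u_j / sqrt(<u_j, u_j>) where u_j is the displayed integer vector. Then <v, e_j> = <v, u_j> / sqrt(<u_j, u_j>), so |<v, e_j>|^2 = <v, u_j>^2 / <u_j, u_j>.
Coefficients: <v, e_1> = 1/sqrt(5), <v, e_2> = -4/sqrt(120).
Square and sum: Σ |<v, e_j>|^2 = 1/3.
Compute ||v||^2 = v·v = 3.
Deficit = 3 − 1/3 = 8/3 ≥ 0, confirming Bessel's inequality. (The deficit equals ||v − Σ <v,e_j> e_j||^2, the squared distance from v to span{e_j}.)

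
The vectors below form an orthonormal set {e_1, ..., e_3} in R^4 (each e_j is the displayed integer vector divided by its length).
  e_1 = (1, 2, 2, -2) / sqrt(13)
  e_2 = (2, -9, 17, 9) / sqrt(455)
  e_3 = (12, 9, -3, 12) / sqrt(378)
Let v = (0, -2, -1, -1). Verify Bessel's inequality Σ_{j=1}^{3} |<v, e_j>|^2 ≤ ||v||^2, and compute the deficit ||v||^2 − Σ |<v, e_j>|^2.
Σ |<v, e_j>|^2 = 33/10; ||v||^2 = 6; deficit = 27/10

Write each e_j = u_j / sqrt(<u_j, u_j>) where u_j is the displayed integer vector. Then <v, e_j> = <v, u_j> / sqrt(<u_j, u_j>), so |<v, e_j>|^2 = <v, u_j>^2 / <u_j, u_j>.
Coefficients: <v, e_1> = -4/sqrt(13), <v, e_2> = -8/sqrt(455), <v, e_3> = -27/sqrt(378).
Square and sum: Σ |<v, e_j>|^2 = 33/10.
Compute ||v||^2 = v·v = 6.
Deficit = 6 − 33/10 = 27/10 ≥ 0, confirming Bessel's inequality. (The deficit equals ||v − Σ <v,e_j> e_j||^2, the squared distance from v to span{e_j}.)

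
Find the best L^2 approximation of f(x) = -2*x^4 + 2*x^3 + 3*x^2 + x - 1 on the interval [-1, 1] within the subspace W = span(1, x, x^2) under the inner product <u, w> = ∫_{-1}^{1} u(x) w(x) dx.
g(x) = 9*x^2/7 + 11*x/5 - 29/35

The best approximation g ∈ W is the orthogonal projection of f onto W. Writing g = a_0 + a_1 x + a_2 x^2, the coefficients solve the normal equations G · a = b where
  G_{ij} = <φ_i, φ_j> and b_i = <f, φ_i>, with φ_0 = 1, φ_1 = x, φ_2 = x^2.
G =
  [2, 0, 2/3]
  [0, 2/3, 0]
  [2/3, 0, 2/5],
b = (-4/5, 22/15, -4/105).
Solving gives a_0 = -29/35, a_1 = 11/5, a_2 = 9/7, so
  g(x) = 9*x^2/7 + 11*x/5 - 29/35.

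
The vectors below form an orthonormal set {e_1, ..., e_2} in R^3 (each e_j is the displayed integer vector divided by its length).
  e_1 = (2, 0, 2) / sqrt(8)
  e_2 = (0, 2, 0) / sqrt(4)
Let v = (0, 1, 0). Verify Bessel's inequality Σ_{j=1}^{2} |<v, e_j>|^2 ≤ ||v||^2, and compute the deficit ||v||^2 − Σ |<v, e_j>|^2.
Σ |<v, e_j>|^2 = 1; ||v||^2 = 1; deficit = 0

Write each e_j = u_j / sqrt(<u_j, u_j>) where u_j is the displayed integer vector. Then <v, e_j> = <v, u_j> / sqrt(<u_j, u_j>), so |<v, e_j>|^2 = <v, u_j>^2 / <u_j, u_j>.
Coefficients: <v, e_1> = 0/sqrt(8), <v, e_2> = 2/sqrt(4).
Square and sum: Σ |<v, e_j>|^2 = 1.
Compute ||v||^2 = v·v = 1.
Deficit = 1 − 1 = 0 ≥ 0, confirming Bessel's inequality. (The deficit equals ||v − Σ <v,e_j> e_j||^2, the squared distance from v to span{e_j}.)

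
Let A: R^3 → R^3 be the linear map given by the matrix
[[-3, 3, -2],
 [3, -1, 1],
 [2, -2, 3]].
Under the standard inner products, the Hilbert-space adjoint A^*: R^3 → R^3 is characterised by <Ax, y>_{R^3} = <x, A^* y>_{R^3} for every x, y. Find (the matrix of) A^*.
A^* = A^T =
[[-3, 3, 2],
 [3, -1, -2],
 [-2, 1, 3]]

For real matrices with standard dot products, the defining identity <Ax, y> = <x, A^* y> gives (Ax)^T y = x^T (A^*) y, i.e. x^T A^T y = x^T (A^*) y. Since this holds for all x, y, we must have A^* = A^T. Therefore
A^* =
[[-3, 3, 2],
 [3, -1, -2],
 [-2, 1, 3]].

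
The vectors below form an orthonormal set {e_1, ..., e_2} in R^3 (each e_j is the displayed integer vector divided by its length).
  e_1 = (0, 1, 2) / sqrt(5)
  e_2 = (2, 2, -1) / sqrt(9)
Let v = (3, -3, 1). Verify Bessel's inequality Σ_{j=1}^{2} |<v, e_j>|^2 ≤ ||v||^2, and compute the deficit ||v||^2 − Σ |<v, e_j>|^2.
Σ |<v, e_j>|^2 = 14/45; ||v||^2 = 19; deficit = 841/45

Write each e_j = u_j / sqrt(<u_j, u_j>) where u_j is the displayed integer vector. Then <v, e_j> = <v, u_j> / sqrt(<u_j, u_j>), so |<v, e_j>|^2 = <v, u_j>^2 / <u_j, u_j>.
Coefficients: <v, e_1> = -1/sqrt(5), <v, e_2> = -1/sqrt(9).
Square and sum: Σ |<v, e_j>|^2 = 14/45.
Compute ||v||^2 = v·v = 19.
Deficit = 19 − 14/45 = 841/45 ≥ 0, confirming Bessel's inequality. (The deficit equals ||v − Σ <v,e_j> e_j||^2, the squared distance from v to span{e_j}.)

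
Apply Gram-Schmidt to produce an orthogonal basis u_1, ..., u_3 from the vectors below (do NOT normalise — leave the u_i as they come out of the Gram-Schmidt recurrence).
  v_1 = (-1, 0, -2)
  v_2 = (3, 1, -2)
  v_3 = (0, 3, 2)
Orthogonal basis:
  u_1 = (-1, 0, -2)
  u_2 = (16/5, 1, -8/5)
  u_3 = (-52/69, 208/69, 26/69)

Apply the Gram-Schmidt recurrence
  u_1 = v_1
  u_i = v_i − Σ_{j<i} ((v_i · u_j) / (u_j · u_j)) · u_j.

Step by step this gives:
  u_1 = (-1, 0, -2)
  u_2 = (16/5, 1, -8/5)
  u_3 = (-52/69, 208/69, 26/69)

Orthogonality check:
  u_2 · u_1 = 0 (should be 0)
  u_3 · u_1 = 0 (should be 0)
  u_3 · u_2 = 0 (should be 0)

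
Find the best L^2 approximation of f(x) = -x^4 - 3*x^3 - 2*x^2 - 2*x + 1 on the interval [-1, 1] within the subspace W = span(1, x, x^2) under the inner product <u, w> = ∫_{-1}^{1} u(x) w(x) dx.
g(x) = -20*x^2/7 - 19*x/5 + 38/35

The best approximation g ∈ W is the orthogonal projection of f onto W. Writing g = a_0 + a_1 x + a_2 x^2, the coefficients solve the normal equations G · a = b where
  G_{ij} = <φ_i, φ_j> and b_i = <f, φ_i>, with φ_0 = 1, φ_1 = x, φ_2 = x^2.
G =
  [2, 0, 2/3]
  [0, 2/3, 0]
  [2/3, 0, 2/5],
b = (4/15, -38/15, -44/105).
Solving gives a_0 = 38/35, a_1 = -19/5, a_2 = -20/7, so
  g(x) = -20*x^2/7 - 19*x/5 + 38/35.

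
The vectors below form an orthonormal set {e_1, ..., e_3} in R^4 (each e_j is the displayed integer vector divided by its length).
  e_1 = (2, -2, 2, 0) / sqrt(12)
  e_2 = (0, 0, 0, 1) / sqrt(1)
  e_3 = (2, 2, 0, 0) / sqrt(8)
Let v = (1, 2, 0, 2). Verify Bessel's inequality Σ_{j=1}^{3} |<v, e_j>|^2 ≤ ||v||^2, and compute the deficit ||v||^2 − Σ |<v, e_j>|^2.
Σ |<v, e_j>|^2 = 53/6; ||v||^2 = 9; deficit = 1/6

Write each e_j = u_j / sqrt(<u_j, u_j>) where u_j is the displayed integer vector. Then <v, e_j> = <v, u_j> / sqrt(<u_j, u_j>), so |<v, e_j>|^2 = <v, u_j>^2 / <u_j, u_j>.
Coefficients: <v, e_1> = -2/sqrt(12), <v, e_2> = 2/sqrt(1), <v, e_3> = 6/sqrt(8).
Square and sum: Σ |<v, e_j>|^2 = 53/6.
Compute ||v||^2 = v·v = 9.
Deficit = 9 − 53/6 = 1/6 ≥ 0, confirming Bessel's inequality. (The deficit equals ||v − Σ <v,e_j> e_j||^2, the squared distance from v to span{e_j}.)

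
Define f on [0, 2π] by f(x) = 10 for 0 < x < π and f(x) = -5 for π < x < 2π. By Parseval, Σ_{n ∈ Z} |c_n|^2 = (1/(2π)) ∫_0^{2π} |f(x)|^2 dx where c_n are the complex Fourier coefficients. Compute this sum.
Σ |c_n|^2 = 125/2

Parseval equates the L^2 energy of f (normalised by 1/(2π)) with the ℓ^2 sum of its Fourier coefficients: (1/(2π)) ∫_0^{2π} |f|^2 = Σ |c_n|^2.
Compute the left side: (1/(2π)) [∫_0^π 10^2 dx + ∫_π^{2π} (-5)^2 dx] = (1/(2π)) · (100π + 25π) = (100 + 25)/2 = 125/2.
So Σ_{n ∈ Z} |c_n|^2 = 125/2.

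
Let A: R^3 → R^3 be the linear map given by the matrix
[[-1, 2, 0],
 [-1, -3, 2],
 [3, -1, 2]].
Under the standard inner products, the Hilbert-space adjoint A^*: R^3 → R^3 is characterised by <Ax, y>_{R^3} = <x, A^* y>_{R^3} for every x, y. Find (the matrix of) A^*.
A^* = A^T =
[[-1, -1, 3],
 [2, -3, -1],
 [0, 2, 2]]

For real matrices with standard dot products, the defining identity <Ax, y> = <x, A^* y> gives (Ax)^T y = x^T (A^*) y, i.e. x^T A^T y = x^T (A^*) y. Since this holds for all x, y, we must have A^* = A^T. Therefore
A^* =
[[-1, -1, 3],
 [2, -3, -1],
 [0, 2, 2]].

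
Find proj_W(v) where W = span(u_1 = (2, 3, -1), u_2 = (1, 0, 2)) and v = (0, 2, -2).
proj_W(v) = (12/35, 12/7, -76/35)

Set up U = [u_1 | ... | u_2] ∈ R^(3×2). The projector onto W = col(U) is P = U (U^T U)^(-1) U^T.
Compute U^T U =
  [14, 0]
  [0, 5],
and U^T v = (8, -4).
Solve U^T U · c = U^T v for the coefficients: c = (4/7, -4/5). The projection is proj_W(v) = U c.
Check: (v - proj_W(v)) · u_1 = 0  (should be 0).
Check: (v - proj_W(v)) · u_2 = 0  (should be 0).
Result: proj_W(v) = (12/35, 12/7, -76/35).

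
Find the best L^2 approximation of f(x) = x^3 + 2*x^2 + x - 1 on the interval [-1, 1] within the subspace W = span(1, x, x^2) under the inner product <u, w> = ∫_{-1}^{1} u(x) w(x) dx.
g(x) = 2*x^2 + 8*x/5 - 1

The best approximation g ∈ W is the orthogonal projection of f onto W. Writing g = a_0 + a_1 x + a_2 x^2, the coefficients solve the normal equations G · a = b where
  G_{ij} = <φ_i, φ_j> and b_i = <f, φ_i>, with φ_0 = 1, φ_1 = x, φ_2 = x^2.
G =
  [2, 0, 2/3]
  [0, 2/3, 0]
  [2/3, 0, 2/5],
b = (-2/3, 16/15, 2/15).
Solving gives a_0 = -1, a_1 = 8/5, a_2 = 2, so
  g(x) = 2*x^2 + 8*x/5 - 1.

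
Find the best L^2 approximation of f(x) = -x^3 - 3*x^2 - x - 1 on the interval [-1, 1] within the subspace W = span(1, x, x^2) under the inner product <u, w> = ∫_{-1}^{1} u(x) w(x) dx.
g(x) = -3*x^2 - 8*x/5 - 1

The best approximation g ∈ W is the orthogonal projection of f onto W. Writing g = a_0 + a_1 x + a_2 x^2, the coefficients solve the normal equations G · a = b where
  G_{ij} = <φ_i, φ_j> and b_i = <f, φ_i>, with φ_0 = 1, φ_1 = x, φ_2 = x^2.
G =
  [2, 0, 2/3]
  [0, 2/3, 0]
  [2/3, 0, 2/5],
b = (-4, -16/15, -28/15).
Solving gives a_0 = -1, a_1 = -8/5, a_2 = -3, so
  g(x) = -3*x^2 - 8*x/5 - 1.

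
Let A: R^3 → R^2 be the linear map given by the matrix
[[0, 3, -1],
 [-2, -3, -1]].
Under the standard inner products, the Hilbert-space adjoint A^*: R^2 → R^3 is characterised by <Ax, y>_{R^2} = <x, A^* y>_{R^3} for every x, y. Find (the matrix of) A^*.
A^* = A^T =
[[0, -2],
 [3, -3],
 [-1, -1]]

For real matrices with standard dot products, the defining identity <Ax, y> = <x, A^* y> gives (Ax)^T y = x^T (A^*) y, i.e. x^T A^T y = x^T (A^*) y. Since this holds for all x, y, we must have A^* = A^T. Therefore
A^* =
[[0, -2],
 [3, -3],
 [-1, -1]].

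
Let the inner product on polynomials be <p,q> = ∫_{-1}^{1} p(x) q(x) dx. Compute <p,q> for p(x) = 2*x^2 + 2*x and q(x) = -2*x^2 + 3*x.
<p,q> = 12/5

Expand the product: p(x)·q(x) = -4*x^4 + 2*x^3 + 6*x^2.
∫_{-1}^{1} of each monomial x^k gives [2/(k+1) if k even, 0 if k odd]. Integrating term-by-term (or equivalently evaluating the antiderivative F(x) = -4*x^5/5 + x^4/2 + 2*x^3 at the endpoints):
  F(1) − F(−1) = 17/10 − (-7/10) = 12/5.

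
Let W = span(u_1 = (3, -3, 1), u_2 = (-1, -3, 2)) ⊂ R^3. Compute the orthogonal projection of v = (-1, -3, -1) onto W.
proj_W(v) = (-47/101, -177/101, 115/101)

Set up U = [u_1 | ... | u_2] ∈ R^(3×2). The projector onto W = col(U) is P = U (U^T U)^(-1) U^T.
Compute U^T U =
  [19, 8]
  [8, 14],
and U^T v = (5, 8).
Solve U^T U · c = U^T v for the coefficients: c = (3/101, 56/101). The projection is proj_W(v) = U c.
Check: (v - proj_W(v)) · u_1 = 0  (should be 0).
Check: (v - proj_W(v)) · u_2 = 0  (should be 0).
Result: proj_W(v) = (-47/101, -177/101, 115/101).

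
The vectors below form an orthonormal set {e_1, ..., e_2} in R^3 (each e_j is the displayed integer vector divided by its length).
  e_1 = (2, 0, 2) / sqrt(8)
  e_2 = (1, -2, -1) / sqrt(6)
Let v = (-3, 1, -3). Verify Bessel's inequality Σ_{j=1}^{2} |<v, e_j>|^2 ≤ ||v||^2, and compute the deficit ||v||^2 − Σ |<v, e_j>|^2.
Σ |<v, e_j>|^2 = 56/3; ||v||^2 = 19; deficit = 1/3

Write each e_j = u_j / sqrt(<u_j, u_j>) where u_j is the displayed integer vector. Then <v, e_j> = <v, u_j> / sqrt(<u_j, u_j>), so |<v, e_j>|^2 = <v, u_j>^2 / <u_j, u_j>.
Coefficients: <v, e_1> = -12/sqrt(8), <v, e_2> = -2/sqrt(6).
Square and sum: Σ |<v, e_j>|^2 = 56/3.
Compute ||v||^2 = v·v = 19.
Deficit = 19 − 56/3 = 1/3 ≥ 0, confirming Bessel's inequality. (The deficit equals ||v − Σ <v,e_j> e_j||^2, the squared distance from v to span{e_j}.)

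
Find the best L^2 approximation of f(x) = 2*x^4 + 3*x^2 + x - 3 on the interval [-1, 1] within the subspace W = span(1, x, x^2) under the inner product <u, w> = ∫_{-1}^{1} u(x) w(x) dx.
g(x) = 33*x^2/7 + x - 111/35

The best approximation g ∈ W is the orthogonal projection of f onto W. Writing g = a_0 + a_1 x + a_2 x^2, the coefficients solve the normal equations G · a = b where
  G_{ij} = <φ_i, φ_j> and b_i = <f, φ_i>, with φ_0 = 1, φ_1 = x, φ_2 = x^2.
G =
  [2, 0, 2/3]
  [0, 2/3, 0]
  [2/3, 0, 2/5],
b = (-16/5, 2/3, -8/35).
Solving gives a_0 = -111/35, a_1 = 1, a_2 = 33/7, so
  g(x) = 33*x^2/7 + x - 111/35.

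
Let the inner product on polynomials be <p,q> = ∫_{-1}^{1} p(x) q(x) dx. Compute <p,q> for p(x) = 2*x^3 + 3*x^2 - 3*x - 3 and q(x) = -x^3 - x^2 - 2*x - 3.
<p,q> = 554/35

Expand the product: p(x)·q(x) = -2*x^6 - 5*x^5 - 4*x^4 - 6*x^3 + 15*x + 9.
∫_{-1}^{1} of each monomial x^k gives [2/(k+1) if k even, 0 if k odd]. Integrating term-by-term (or equivalently evaluating the antiderivative F(x) = -2*x^7/7 - 5*x^6/6 - 4*x^5/5 - 3*x^4/2 + 15*x^2/2 + 9*x at the endpoints):
  F(1) − F(−1) = 2747/210 − (-577/210) = 554/35.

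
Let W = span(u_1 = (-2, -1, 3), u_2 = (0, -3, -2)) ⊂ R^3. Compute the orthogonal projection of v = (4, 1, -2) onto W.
proj_W(v) = (384/173, 285/173, -514/173)

Set up U = [u_1 | ... | u_2] ∈ R^(3×2). The projector onto W = col(U) is P = U (U^T U)^(-1) U^T.
Compute U^T U =
  [14, -3]
  [-3, 13],
and U^T v = (-15, 1).
Solve U^T U · c = U^T v for the coefficients: c = (-192/173, -31/173). The projection is proj_W(v) = U c.
Check: (v - proj_W(v)) · u_1 = 0  (should be 0).
Check: (v - proj_W(v)) · u_2 = 0  (should be 0).
Result: proj_W(v) = (384/173, 285/173, -514/173).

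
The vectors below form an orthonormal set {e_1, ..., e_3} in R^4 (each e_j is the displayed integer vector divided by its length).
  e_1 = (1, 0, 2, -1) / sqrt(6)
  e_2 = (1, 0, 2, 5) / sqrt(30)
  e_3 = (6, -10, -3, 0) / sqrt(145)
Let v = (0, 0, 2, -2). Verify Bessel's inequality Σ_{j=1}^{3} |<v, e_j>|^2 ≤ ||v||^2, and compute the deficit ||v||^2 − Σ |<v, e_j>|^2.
Σ |<v, e_j>|^2 = 216/29; ||v||^2 = 8; deficit = 16/29

Write each e_j = u_j / sqrt(<u_j, u_j>) where u_j is the displayed integer vector. Then <v, e_j> = <v, u_j> / sqrt(<u_j, u_j>), so |<v, e_j>|^2 = <v, u_j>^2 / <u_j, u_j>.
Coefficients: <v, e_1> = 6/sqrt(6), <v, e_2> = -6/sqrt(30), <v, e_3> = -6/sqrt(145).
Square and sum: Σ |<v, e_j>|^2 = 216/29.
Compute ||v||^2 = v·v = 8.
Deficit = 8 − 216/29 = 16/29 ≥ 0, confirming Bessel's inequality. (The deficit equals ||v − Σ <v,e_j> e_j||^2, the squared distance from v to span{e_j}.)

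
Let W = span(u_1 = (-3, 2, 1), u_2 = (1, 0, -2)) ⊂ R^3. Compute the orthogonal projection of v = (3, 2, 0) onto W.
proj_W(v) = (47/45, -4/9, -44/45)

Set up U = [u_1 | ... | u_2] ∈ R^(3×2). The projector onto W = col(U) is P = U (U^T U)^(-1) U^T.
Compute U^T U =
  [14, -5]
  [-5, 5],
and U^T v = (-5, 3).
Solve U^T U · c = U^T v for the coefficients: c = (-2/9, 17/45). The projection is proj_W(v) = U c.
Check: (v - proj_W(v)) · u_1 = 0  (should be 0).
Check: (v - proj_W(v)) · u_2 = 0  (should be 0).
Result: proj_W(v) = (47/45, -4/9, -44/45).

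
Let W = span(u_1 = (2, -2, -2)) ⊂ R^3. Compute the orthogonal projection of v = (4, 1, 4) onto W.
proj_W(v) = (-1/3, 1/3, 1/3)

Set up U = [u_1 | ... | u_1] ∈ R^(3×1). The projector onto W = col(U) is P = U (U^T U)^(-1) U^T.
Compute U^T U =
  [12],
and U^T v = (-2).
Solve U^T U · c = U^T v for the coefficients: c = (-1/6). The projection is proj_W(v) = U c.
Check: (v - proj_W(v)) · u_1 = 0  (should be 0).
Result: proj_W(v) = (-1/3, 1/3, 1/3).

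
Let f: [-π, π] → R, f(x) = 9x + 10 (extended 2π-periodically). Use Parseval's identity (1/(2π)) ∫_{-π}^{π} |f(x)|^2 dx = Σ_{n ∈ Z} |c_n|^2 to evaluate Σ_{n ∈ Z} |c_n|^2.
Σ |c_n|^2 = 27π^2 + 100

Expand and integrate term by term over [-π, π]:
  ∫ (9x)^2 dx = 81·(2π^3/3); ∫ 2·9·(10)·x dx = 0 (odd integrand); ∫ 10^2 dx = 100·2π.
So (1/(2π)) ∫_{-π}^{π} (9x + 10)^2 dx = 81π^2/3 + 100 = 27π^2 + 100.
Parseval ⇒ Σ |c_n|^2 = 27π^2 + 100.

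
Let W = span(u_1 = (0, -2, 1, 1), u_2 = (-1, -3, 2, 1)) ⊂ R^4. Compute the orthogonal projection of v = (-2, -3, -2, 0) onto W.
proj_W(v) = (-2/3, -4/3, 1, 1/3)

Set up U = [u_1 | ... | u_2] ∈ R^(4×2). The projector onto W = col(U) is P = U (U^T U)^(-1) U^T.
Compute U^T U =
  [6, 9]
  [9, 15],
and U^T v = (4, 7).
Solve U^T U · c = U^T v for the coefficients: c = (-1/3, 2/3). The projection is proj_W(v) = U c.
Check: (v - proj_W(v)) · u_1 = 0  (should be 0).
Check: (v - proj_W(v)) · u_2 = 0  (should be 0).
Result: proj_W(v) = (-2/3, -4/3, 1, 1/3).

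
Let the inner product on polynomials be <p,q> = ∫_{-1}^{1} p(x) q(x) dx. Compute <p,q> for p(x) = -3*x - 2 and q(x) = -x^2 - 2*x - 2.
<p,q> = 40/3

Expand the product: p(x)·q(x) = 3*x^3 + 8*x^2 + 10*x + 4.
∫_{-1}^{1} of each monomial x^k gives [2/(k+1) if k even, 0 if k odd]. Integrating term-by-term (or equivalently evaluating the antiderivative F(x) = 3*x^4/4 + 8*x^3/3 + 5*x^2 + 4*x at the endpoints):
  F(1) − F(−1) = 149/12 − (-11/12) = 40/3.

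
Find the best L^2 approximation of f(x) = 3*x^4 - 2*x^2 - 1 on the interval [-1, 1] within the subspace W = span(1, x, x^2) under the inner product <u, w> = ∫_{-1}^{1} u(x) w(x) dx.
g(x) = 4*x^2/7 - 44/35

The best approximation g ∈ W is the orthogonal projection of f onto W. Writing g = a_0 + a_1 x + a_2 x^2, the coefficients solve the normal equations G · a = b where
  G_{ij} = <φ_i, φ_j> and b_i = <f, φ_i>, with φ_0 = 1, φ_1 = x, φ_2 = x^2.
G =
  [2, 0, 2/3]
  [0, 2/3, 0]
  [2/3, 0, 2/5],
b = (-32/15, 0, -64/105).
Solving gives a_0 = -44/35, a_1 = 0, a_2 = 4/7, so
  g(x) = 4*x^2/7 - 44/35.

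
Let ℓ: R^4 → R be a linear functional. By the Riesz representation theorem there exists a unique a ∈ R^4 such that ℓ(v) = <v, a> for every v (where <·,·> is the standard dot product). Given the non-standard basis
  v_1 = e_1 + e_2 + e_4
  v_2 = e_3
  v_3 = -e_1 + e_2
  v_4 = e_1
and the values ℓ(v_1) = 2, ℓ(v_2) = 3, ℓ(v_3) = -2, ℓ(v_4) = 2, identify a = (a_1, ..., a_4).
a = (2, 0, 3, 0)

Write a = (a_1, ..., a_4) in the standard basis. For each basis vector v_i, ℓ(v_i) = <v_i, a> is a linear equation in the a_j's. Collect the n equations into a matrix system V a = ℓ, where row i of V is v_i (expressed in the standard basis). Since V is invertible (lower-triangular with 1s on the diagonal, up to permutation), solve by back-substitution:
  V =
[[1, 1, 0, 1],
 [0, 0, 1, 0],
 [-1, 1, 0, 0],
 [1, 0, 0, 0]]
  V a = (2, 3, -2, 2)
Solving gives a = (2, 0, 3, 0).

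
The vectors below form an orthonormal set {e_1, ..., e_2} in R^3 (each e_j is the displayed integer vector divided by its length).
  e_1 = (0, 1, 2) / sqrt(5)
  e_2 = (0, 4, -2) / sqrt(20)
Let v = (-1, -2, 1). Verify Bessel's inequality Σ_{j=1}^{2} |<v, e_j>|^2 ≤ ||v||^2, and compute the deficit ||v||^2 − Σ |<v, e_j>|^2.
Σ |<v, e_j>|^2 = 5; ||v||^2 = 6; deficit = 1

Write each e_j = u_j / sqrt(<u_j, u_j>) where u_j is the displayed integer vector. Then <v, e_j> = <v, u_j> / sqrt(<u_j, u_j>), so |<v, e_j>|^2 = <v, u_j>^2 / <u_j, u_j>.
Coefficients: <v, e_1> = 0/sqrt(5), <v, e_2> = -10/sqrt(20).
Square and sum: Σ |<v, e_j>|^2 = 5.
Compute ||v||^2 = v·v = 6.
Deficit = 6 − 5 = 1 ≥ 0, confirming Bessel's inequality. (The deficit equals ||v − Σ <v,e_j> e_j||^2, the squared distance from v to span{e_j}.)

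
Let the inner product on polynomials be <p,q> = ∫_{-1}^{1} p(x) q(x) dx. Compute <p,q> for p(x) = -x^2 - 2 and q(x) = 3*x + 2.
<p,q> = -28/3

Expand the product: p(x)·q(x) = -3*x^3 - 2*x^2 - 6*x - 4.
∫_{-1}^{1} of each monomial x^k gives [2/(k+1) if k even, 0 if k odd]. Integrating term-by-term (or equivalently evaluating the antiderivative F(x) = -3*x^4/4 - 2*x^3/3 - 3*x^2 - 4*x at the endpoints):
  F(1) − F(−1) = -101/12 − (11/12) = -28/3.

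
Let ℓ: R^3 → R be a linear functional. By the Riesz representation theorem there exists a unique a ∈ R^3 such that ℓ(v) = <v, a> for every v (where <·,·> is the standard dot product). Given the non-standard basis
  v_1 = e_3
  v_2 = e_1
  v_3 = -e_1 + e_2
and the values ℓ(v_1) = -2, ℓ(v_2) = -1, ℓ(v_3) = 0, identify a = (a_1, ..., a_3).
a = (-1, -1, -2)

Write a = (a_1, ..., a_3) in the standard basis. For each basis vector v_i, ℓ(v_i) = <v_i, a> is a linear equation in the a_j's. Collect the n equations into a matrix system V a = ℓ, where row i of V is v_i (expressed in the standard basis). Since V is invertible (lower-triangular with 1s on the diagonal, up to permutation), solve by back-substitution:
  V =
[[0, 0, 1],
 [1, 0, 0],
 [-1, 1, 0]]
  V a = (-2, -1, 0)
Solving gives a = (-1, -1, -2).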